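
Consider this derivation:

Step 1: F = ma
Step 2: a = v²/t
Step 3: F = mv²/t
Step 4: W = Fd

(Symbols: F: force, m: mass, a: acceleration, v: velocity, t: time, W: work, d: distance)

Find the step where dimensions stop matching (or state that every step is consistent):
Step 2

Step 1: F = ma → LHS [L M T^-2], RHS [L M T^-2] ✓
Step 2: a = v²/t → LHS [L T^-2], RHS [L^2 T^-3] ✗

The first dimensional inconsistency appears in step 2: a = v²/t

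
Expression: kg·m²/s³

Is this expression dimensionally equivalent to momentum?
No

The expression kg·m²/s³ has dimensions [L^2 M T^-3], but momentum has dimensions [L M T^-1].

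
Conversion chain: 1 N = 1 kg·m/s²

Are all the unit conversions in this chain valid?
The chain is correct (no errors).

Correct: Newton is defined as kg·m/s²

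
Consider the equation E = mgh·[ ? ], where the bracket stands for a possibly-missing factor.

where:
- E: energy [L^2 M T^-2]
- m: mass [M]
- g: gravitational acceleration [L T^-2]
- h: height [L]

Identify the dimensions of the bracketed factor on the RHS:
Nothing is missing — the bracketed factor must be dimensionless.

E has dimensions [L^2 M T^-2] and mgh already has dimensions [L^2 M T^-2], so E = mgh is dimensionally complete.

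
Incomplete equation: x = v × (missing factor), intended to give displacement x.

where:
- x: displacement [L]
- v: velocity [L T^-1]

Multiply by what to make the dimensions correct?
t (time), dimensions [T]

x has dimensions [L] and v has dimensions [L T^-1].
The missing factor must have dimensions [L] / [L T^-1] = [T], i.e. time (t).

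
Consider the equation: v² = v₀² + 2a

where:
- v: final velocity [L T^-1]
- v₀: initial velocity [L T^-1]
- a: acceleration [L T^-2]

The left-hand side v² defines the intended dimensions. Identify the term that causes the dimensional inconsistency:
The term 2a

Checking each RHS term against the LHS:
- v₀²: [L^2 T^-2] — matches v² [L^2 T^-2] ✓
- 2a: [L T^-2] — does NOT match v² [L^2 T^-2] ✗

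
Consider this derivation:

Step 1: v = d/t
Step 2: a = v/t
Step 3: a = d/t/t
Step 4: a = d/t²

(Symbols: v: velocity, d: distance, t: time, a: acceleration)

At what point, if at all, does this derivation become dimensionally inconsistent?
No step introduces an error — all steps are dimensionally consistent.

Step 1: v = d/t → LHS [L T^-1], RHS [L T^-1] ✓
Step 2: a = v/t → LHS [L T^-2], RHS [L T^-2] ✓
Step 3: a = d/t/t → LHS [L T^-2], RHS [L T^-2] ✓
Step 4: a = d/t² → LHS [L T^-2], RHS [L T^-2] ✓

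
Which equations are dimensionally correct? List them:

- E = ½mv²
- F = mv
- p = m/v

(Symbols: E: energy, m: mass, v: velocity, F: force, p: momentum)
Dimensionally correct: E = ½mv²
Dimensionally incorrect: F = mv, p = m/v
Ordered (correct first, then incorrect): E = ½mv², F = mv, p = m/v

- E = ½mv²: LHS [L^2 M T^-2], RHS [L^2 M T^-2] → correct ✓
- F = mv: LHS [L M T^-2], RHS [L M T^-1] → incorrect ✗
- p = m/v: LHS [L M T^-1], RHS [L^-1 M T] → incorrect ✗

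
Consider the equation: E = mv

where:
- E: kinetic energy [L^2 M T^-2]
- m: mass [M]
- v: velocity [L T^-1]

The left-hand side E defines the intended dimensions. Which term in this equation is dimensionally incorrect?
The right-hand side term mv

E has dimensions [L^2 M T^-2], but mv has dimensions [L M T^-1], so the term mv is dimensionally wrong for E.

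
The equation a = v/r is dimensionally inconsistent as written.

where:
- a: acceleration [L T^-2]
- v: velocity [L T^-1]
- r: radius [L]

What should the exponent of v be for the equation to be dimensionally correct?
The exponent of v should be 2: a = v^2/r

The LHS a has dimensions [L T^-2]; v has dimensions [L T^-1].
As written, the RHS v/r (exponent 1 on v) has dimensions [T^-1], which does not match.
With exponent 2, the RHS v^2/r has dimensions [L T^-2], matching the LHS.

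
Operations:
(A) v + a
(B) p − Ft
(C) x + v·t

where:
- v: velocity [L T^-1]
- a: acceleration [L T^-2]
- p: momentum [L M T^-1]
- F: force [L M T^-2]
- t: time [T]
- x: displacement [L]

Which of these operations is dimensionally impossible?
(A) v + a

(A) v + a: v [L T^-1] and a [L T^-2] — different dimensions cannot be added/subtracted ✗
(B) p − Ft: p [L M T^-1] and Ft [L M T^-1] — same dimensions ✓
(C) x + v·t: x [L] and v·t [L] — same dimensions ✓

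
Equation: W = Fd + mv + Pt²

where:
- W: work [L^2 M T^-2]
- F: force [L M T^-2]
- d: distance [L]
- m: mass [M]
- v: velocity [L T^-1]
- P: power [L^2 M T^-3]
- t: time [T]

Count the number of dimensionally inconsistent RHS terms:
2

LHS W: [L^2 M T^-2]
- Fd: [L^2 M T^-2] ✓
- mv: [L M T^-1] ✗
- Pt²: [L^2 M T^-1] ✗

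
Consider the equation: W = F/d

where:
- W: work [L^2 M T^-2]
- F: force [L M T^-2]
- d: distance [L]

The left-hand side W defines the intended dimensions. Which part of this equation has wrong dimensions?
The right-hand side term F/d

W has dimensions [L^2 M T^-2], but F/d has dimensions [M T^-2], so the term F/d is dimensionally wrong for W.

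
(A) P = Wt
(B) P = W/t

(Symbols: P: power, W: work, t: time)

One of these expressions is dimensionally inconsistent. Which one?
(A)

(A) P = Wt: LHS [L^2 M T^-3], RHS [L^2 M T^-1] ✗
(B) P = W/t: LHS [L^2 M T^-3], RHS [L^2 M T^-3] ✓

Expression (A) P = Wt is dimensionally incorrect.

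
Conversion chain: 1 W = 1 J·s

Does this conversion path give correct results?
The chain is incorrect (it contains an error).

Incorrect: Watt is J/s, not J·s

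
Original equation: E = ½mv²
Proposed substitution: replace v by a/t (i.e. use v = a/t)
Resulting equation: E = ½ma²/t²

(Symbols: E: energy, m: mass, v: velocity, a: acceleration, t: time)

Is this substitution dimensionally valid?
No

[v] = [L T^-1] and [a/t] = [L T^-3]. These differ, so the substitution replaces a quantity by one of different dimensions and the result E = ½ma²/t² has LHS [L^2 M T^-2] vs RHS [L^2 M T^-6] — inconsistent.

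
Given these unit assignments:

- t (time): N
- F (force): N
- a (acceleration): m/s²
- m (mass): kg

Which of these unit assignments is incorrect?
t

The variable t (time) should have units s, not N.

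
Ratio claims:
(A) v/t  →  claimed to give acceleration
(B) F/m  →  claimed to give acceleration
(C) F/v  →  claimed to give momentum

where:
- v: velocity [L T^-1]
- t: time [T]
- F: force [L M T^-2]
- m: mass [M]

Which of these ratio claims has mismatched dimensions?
(C) F/v does not give momentum

(A) v/t: [L T^-2] = acceleration [L T^-2] ✓
(B) F/m: [L T^-2] = acceleration [L T^-2] ✓
(C) F/v: [M T^-1] ≠ momentum [L M T^-1] ✗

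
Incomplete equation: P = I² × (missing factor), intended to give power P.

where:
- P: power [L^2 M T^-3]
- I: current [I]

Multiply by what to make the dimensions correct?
R (resistance), dimensions [I^-2 L^2 M T^-3]

P has dimensions [L^2 M T^-3] and I² has dimensions [I^2].
The missing factor must have dimensions [L^2 M T^-3] / [I^2] = [I^-2 L^2 M T^-3], i.e. resistance (R).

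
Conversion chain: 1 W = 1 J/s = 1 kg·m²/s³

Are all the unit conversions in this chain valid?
The chain is correct (no errors).

Correct: Watt is Joule per second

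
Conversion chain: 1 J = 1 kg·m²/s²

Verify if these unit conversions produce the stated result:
The chain is correct (no errors).

Correct: Joule is defined as kg·m²/s²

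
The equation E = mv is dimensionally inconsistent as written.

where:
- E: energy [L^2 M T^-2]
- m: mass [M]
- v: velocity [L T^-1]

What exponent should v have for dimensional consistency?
The exponent of v should be 2: E = mv^2

The LHS E has dimensions [L^2 M T^-2]; v has dimensions [L T^-1].
As written, the RHS mv (exponent 1 on v) has dimensions [L M T^-1], which does not match.
With exponent 2, the RHS mv^2 has dimensions [L^2 M T^-2], matching the LHS.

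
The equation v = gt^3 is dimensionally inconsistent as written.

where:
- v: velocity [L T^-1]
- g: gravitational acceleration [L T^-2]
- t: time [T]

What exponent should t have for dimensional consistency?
The exponent of t should be 1: v = gt

The LHS v has dimensions [L T^-1]; t has dimensions [T].
As written, the RHS gt^3 (exponent 3 on t) has dimensions [L T], which does not match.
With exponent 1, the RHS gt has dimensions [L T^-1], matching the LHS.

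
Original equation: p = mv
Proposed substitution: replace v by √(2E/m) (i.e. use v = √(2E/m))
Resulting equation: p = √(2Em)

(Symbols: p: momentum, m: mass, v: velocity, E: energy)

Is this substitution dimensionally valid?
Yes

[v] = [L T^-1] and [√(2E/m)] = [L T^-1]. These match, so the substitution replaces a quantity by one of the same dimensions and the result p = √(2Em) has LHS [L M T^-1] vs RHS [L M T^-1] — still consistent.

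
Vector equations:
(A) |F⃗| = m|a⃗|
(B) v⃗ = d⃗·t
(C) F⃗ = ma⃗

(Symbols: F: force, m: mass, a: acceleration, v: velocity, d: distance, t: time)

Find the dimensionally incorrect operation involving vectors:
(B) v⃗ = d⃗·t

(A) |F⃗| = m|a⃗|: LHS [L M T^-2], RHS [L M T^-2] ✓ — magnitudes of vectors are scalars
(B) v⃗ = d⃗·t: LHS [L T^-1], RHS [L T] ✗ — velocity is displacement per time; should be d⃗/t
(C) F⃗ = ma⃗: LHS [L M T^-2], RHS [L M T^-2] ✓ — Force and acceleration are vectors, mass is a scalar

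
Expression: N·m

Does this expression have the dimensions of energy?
Yes

The expression N·m has dimensions [L^2 M T^-2], which is exactly energy [L^2 M T^-2].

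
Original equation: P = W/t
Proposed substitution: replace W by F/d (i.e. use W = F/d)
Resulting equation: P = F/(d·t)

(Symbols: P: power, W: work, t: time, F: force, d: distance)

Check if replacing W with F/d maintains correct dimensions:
No

[W] = [L^2 M T^-2] and [F/d] = [M T^-2]. These differ, so the substitution replaces a quantity by one of different dimensions and the result P = F/(d·t) has LHS [L^2 M T^-3] vs RHS [M T^-3] — inconsistent.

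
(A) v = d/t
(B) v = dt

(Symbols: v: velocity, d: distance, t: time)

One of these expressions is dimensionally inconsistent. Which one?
(B)

(A) v = d/t: LHS [L T^-1], RHS [L T^-1] ✓
(B) v = dt: LHS [L T^-1], RHS [L T] ✗

Expression (B) v = dt is dimensionally incorrect.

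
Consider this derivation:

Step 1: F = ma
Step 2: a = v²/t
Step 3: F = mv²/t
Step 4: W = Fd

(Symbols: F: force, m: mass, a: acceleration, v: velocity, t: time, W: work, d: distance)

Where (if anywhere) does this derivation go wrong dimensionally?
Step 2

Step 1: F = ma → LHS [L M T^-2], RHS [L M T^-2] ✓
Step 2: a = v²/t → LHS [L T^-2], RHS [L^2 T^-3] ✗

The first dimensional inconsistency appears in step 2: a = v²/t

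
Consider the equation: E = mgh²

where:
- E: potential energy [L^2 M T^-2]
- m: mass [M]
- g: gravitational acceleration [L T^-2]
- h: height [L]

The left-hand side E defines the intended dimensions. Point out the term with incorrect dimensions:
The right-hand side term mgh²

E has dimensions [L^2 M T^-2], but mgh² has dimensions [L^3 M T^-2], so the term mgh² is dimensionally wrong for E.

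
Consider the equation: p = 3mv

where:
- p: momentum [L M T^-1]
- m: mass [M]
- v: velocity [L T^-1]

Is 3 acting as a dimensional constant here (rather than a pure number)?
No

p has dimensions [L M T^-1] and mv already has dimensions [L M T^-1], so the equation balances without 3 contributing any dimensions. 3 is a pure (dimensionless) number; changing or removing it would not affect dimensional consistency.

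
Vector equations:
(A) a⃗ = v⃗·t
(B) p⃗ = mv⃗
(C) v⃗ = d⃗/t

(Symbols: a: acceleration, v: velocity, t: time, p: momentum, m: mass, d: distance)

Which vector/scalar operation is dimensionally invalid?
(A) a⃗ = v⃗·t

(A) a⃗ = v⃗·t: LHS [L T^-2], RHS [L] ✗ — acceleration is velocity per time; should be v⃗/t
(B) p⃗ = mv⃗: LHS [L M T^-1], RHS [L M T^-1] ✓ — mass (scalar) times velocity (vector)
(C) v⃗ = d⃗/t: LHS [L T^-1], RHS [L T^-1] ✓ — displacement (vector) divided by time (scalar)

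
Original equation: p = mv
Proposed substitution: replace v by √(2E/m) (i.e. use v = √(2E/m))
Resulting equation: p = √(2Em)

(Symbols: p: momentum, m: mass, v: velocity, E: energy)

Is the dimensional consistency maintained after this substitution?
Yes

[v] = [L T^-1] and [√(2E/m)] = [L T^-1]. These match, so the substitution replaces a quantity by one of the same dimensions and the result p = √(2Em) has LHS [L M T^-1] vs RHS [L M T^-1] — still consistent.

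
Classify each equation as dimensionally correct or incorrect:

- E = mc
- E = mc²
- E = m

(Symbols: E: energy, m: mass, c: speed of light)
Dimensionally correct: E = mc²
Dimensionally incorrect: E = mc, E = m
Ordered (correct first, then incorrect): E = mc², E = mc, E = m

- E = mc: LHS [L^2 M T^-2], RHS [L M T^-1] → incorrect ✗
- E = mc²: LHS [L^2 M T^-2], RHS [L^2 M T^-2] → correct ✓
- E = m: LHS [L^2 M T^-2], RHS [M] → incorrect ✗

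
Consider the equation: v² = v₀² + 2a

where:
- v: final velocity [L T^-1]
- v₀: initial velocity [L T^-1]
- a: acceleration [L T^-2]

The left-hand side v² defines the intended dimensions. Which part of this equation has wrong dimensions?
The term 2a

Checking each RHS term against the LHS:
- v₀²: [L^2 T^-2] — matches v² [L^2 T^-2] ✓
- 2a: [L T^-2] — does NOT match v² [L^2 T^-2] ✗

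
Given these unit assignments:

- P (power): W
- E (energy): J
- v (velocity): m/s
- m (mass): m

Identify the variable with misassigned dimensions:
m

The variable m (mass) should have units kg, not m.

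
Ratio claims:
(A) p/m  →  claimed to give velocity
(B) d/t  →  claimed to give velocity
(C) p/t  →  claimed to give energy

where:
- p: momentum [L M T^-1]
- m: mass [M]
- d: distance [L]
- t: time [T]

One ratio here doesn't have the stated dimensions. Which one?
(C) p/t does not give energy

(A) p/m: [L T^-1] = velocity [L T^-1] ✓
(B) d/t: [L T^-1] = velocity [L T^-1] ✓
(C) p/t: [L M T^-2] ≠ energy [L^2 M T^-2] ✗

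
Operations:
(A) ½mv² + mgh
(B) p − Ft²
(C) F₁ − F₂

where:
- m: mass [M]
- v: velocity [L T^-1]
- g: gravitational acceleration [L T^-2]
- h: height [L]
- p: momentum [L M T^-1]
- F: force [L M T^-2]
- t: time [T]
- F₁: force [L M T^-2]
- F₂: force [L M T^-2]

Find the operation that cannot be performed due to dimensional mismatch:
(B) p − Ft²

(A) ½mv² + mgh: ½mv² [L^2 M T^-2] and mgh [L^2 M T^-2] — same dimensions ✓
(B) p − Ft²: p [L M T^-1] and Ft² [L M] — different dimensions cannot be added/subtracted ✗
(C) F₁ − F₂: F₁ [L M T^-2] and F₂ [L M T^-2] — same dimensions ✓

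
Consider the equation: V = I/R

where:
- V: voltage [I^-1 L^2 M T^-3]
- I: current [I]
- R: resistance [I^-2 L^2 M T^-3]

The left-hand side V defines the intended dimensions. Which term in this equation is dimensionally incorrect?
The right-hand side term I/R

V has dimensions [I^-1 L^2 M T^-3], but I/R has dimensions [I^3 L^-2 M^-1 T^3], so the term I/R is dimensionally wrong for V.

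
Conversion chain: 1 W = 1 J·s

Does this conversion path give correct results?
The chain is incorrect (it contains an error).

Incorrect: Watt is J/s, not J·s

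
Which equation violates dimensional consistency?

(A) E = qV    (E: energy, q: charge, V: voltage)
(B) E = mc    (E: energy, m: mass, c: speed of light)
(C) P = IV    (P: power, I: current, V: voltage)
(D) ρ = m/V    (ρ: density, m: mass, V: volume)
(B) E = mc

The equation (B) E = mc is dimensionally incorrect.

LHS (E): [L^2 M T^-2]
RHS (mc): [L M T^-1] ✗

The dimensions do not match. The other three equations balance.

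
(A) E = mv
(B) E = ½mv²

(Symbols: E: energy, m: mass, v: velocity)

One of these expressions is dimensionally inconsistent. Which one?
(A)

(A) E = mv: LHS [L^2 M T^-2], RHS [L M T^-1] ✗
(B) E = ½mv²: LHS [L^2 M T^-2], RHS [L^2 M T^-2] ✓

Expression (A) E = mv is dimensionally incorrect.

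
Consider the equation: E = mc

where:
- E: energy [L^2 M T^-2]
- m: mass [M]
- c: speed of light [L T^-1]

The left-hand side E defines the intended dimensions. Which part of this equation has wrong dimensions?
The right-hand side term mc

E has dimensions [L^2 M T^-2], but mc has dimensions [L M T^-1], so the term mc is dimensionally wrong for E.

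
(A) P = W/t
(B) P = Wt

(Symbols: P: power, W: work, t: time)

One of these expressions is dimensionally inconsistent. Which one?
(B)

(A) P = W/t: LHS [L^2 M T^-3], RHS [L^2 M T^-3] ✓
(B) P = Wt: LHS [L^2 M T^-3], RHS [L^2 M T^-1] ✗

Expression (B) P = Wt is dimensionally incorrect.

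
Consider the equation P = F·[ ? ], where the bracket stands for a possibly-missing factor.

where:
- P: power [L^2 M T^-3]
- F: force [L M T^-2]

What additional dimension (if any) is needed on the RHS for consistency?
[L T^-1] — velocity (e.g. v)

P has dimensions [L^2 M T^-3]; F has dimensions [L M T^-2].
The bracketed factor must supply [L^2 M T^-3] / [L M T^-2] = [L T^-1].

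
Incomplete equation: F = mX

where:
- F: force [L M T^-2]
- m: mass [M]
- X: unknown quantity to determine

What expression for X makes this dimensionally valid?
X = a (acceleration), dimensions [L T^-2]

F has dimensions [L M T^-2]; the rest of the RHS (m) has dimensions [M].
So X must have dimensions [L T^-2] — X = a (acceleration).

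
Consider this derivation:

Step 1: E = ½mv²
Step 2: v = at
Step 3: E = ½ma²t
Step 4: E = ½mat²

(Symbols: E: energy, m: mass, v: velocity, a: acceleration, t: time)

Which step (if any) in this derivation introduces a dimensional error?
Step 3

Step 1: E = ½mv² → LHS [L^2 M T^-2], RHS [L^2 M T^-2] ✓
Step 2: v = at → LHS [L T^-1], RHS [L T^-1] ✓
Step 3: E = ½ma²t → LHS [L^2 M T^-2], RHS [L^2 M T^-3] ✗

The first dimensional inconsistency appears in step 3: E = ½ma²t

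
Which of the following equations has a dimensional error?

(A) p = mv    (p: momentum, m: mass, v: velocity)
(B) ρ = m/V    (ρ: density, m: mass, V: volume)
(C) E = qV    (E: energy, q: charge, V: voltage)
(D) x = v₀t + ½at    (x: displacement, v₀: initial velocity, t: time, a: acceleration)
(D) x = v₀t + ½at

The equation (D) x = v₀t + ½at is dimensionally incorrect.

LHS (x): [L]
RHS terms:
  - v₀t: [L] ✓
  - ½at: [L T^-1] ✗ (does not match LHS)

The dimensions do not match. The other three equations balance.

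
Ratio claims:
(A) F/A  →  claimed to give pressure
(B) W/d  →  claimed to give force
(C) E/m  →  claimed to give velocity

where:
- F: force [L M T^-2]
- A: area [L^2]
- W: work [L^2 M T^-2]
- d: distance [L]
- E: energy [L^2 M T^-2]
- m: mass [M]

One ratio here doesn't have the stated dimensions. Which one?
(C) E/m does not give velocity

(A) F/A: [L^-1 M T^-2] = pressure [L^-1 M T^-2] ✓
(B) W/d: [L M T^-2] = force [L M T^-2] ✓
(C) E/m: [L^2 T^-2] ≠ velocity [L T^-1] ✗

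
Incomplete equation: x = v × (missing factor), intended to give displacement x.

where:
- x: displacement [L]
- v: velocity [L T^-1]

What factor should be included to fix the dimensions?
t (time), dimensions [T]

x has dimensions [L] and v has dimensions [L T^-1].
The missing factor must have dimensions [L] / [L T^-1] = [T], i.e. time (t).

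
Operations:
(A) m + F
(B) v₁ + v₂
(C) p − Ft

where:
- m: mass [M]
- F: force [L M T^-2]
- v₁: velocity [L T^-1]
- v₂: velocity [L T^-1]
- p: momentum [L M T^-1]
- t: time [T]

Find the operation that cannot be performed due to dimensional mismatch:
(A) m + F

(A) m + F: m [M] and F [L M T^-2] — different dimensions cannot be added/subtracted ✗
(B) v₁ + v₂: v₁ [L T^-1] and v₂ [L T^-1] — same dimensions ✓
(C) p − Ft: p [L M T^-1] and Ft [L M T^-1] — same dimensions ✓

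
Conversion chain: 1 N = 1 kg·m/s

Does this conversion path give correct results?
The chain is incorrect (it contains an error).

Incorrect: Newton is kg·m/s², not kg·m/s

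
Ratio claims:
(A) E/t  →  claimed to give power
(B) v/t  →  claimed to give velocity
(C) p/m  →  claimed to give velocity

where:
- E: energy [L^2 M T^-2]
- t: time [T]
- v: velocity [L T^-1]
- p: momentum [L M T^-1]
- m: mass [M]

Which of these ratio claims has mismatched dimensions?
(B) v/t does not give velocity

(A) E/t: [L^2 M T^-3] = power [L^2 M T^-3] ✓
(B) v/t: [L T^-2] ≠ velocity [L T^-1] ✗
(C) p/m: [L T^-1] = velocity [L T^-1] ✓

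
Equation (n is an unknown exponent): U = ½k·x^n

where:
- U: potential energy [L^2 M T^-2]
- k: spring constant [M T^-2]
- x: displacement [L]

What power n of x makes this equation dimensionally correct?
n = 2

U has dimensions [L^2 M T^-2]; x has dimensions [L].
The rest of the RHS has dimensions [M T^-2], so x^n must supply [L^2].
With n = 2: ½k·x^2 has dimensions [L^2 M T^-2], matching the LHS ✓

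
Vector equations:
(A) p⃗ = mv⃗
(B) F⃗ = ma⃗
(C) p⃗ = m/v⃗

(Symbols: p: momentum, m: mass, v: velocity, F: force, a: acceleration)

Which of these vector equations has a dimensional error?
(C) p⃗ = m/v⃗

(A) p⃗ = mv⃗: LHS [L M T^-1], RHS [L M T^-1] ✓ — mass (scalar) times velocity (vector)
(B) F⃗ = ma⃗: LHS [L M T^-2], RHS [L M T^-2] ✓ — Force and acceleration are vectors, mass is a scalar
(C) p⃗ = m/v⃗: LHS [L M T^-1], RHS [L^-1 M T] ✗ — momentum is mass times velocity; should be mv⃗ (and division by a vector is undefined)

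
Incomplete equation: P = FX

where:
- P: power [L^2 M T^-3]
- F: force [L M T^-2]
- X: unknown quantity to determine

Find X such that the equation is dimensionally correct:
X = v (velocity), dimensions [L T^-1]

P has dimensions [L^2 M T^-3]; the rest of the RHS (F) has dimensions [L M T^-2].
So X must have dimensions [L T^-1] — X = v (velocity).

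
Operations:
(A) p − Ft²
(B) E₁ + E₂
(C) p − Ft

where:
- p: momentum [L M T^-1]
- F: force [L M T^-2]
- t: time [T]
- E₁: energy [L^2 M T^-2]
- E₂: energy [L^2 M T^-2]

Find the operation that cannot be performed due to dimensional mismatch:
(A) p − Ft²

(A) p − Ft²: p [L M T^-1] and Ft² [L M] — different dimensions cannot be added/subtracted ✗
(B) E₁ + E₂: E₁ [L^2 M T^-2] and E₂ [L^2 M T^-2] — same dimensions ✓
(C) p − Ft: p [L M T^-1] and Ft [L M T^-1] — same dimensions ✓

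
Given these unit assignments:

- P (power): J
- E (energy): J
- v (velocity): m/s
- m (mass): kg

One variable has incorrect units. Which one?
P

The variable P (power) should have units W, not J.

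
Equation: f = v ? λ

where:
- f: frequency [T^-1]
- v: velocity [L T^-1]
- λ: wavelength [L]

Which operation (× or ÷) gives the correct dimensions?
division (÷): f = v ÷ λ

f [T^-1]; v [L T^-1]; λ [L].
v × λ → [L^2 T^-1] ✗
v ÷ λ → [T^-1] ✓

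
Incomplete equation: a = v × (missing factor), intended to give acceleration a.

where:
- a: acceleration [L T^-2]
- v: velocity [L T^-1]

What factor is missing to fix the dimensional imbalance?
1/t (inverse time), dimensions [T^-1]

a has dimensions [L T^-2] and v has dimensions [L T^-1].
The missing factor must have dimensions [L T^-2] / [L T^-1] = [T^-1], i.e. inverse time (1/t).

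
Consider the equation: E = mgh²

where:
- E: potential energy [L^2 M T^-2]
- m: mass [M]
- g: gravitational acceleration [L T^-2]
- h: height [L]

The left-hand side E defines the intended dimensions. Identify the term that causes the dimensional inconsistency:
The right-hand side term mgh²

E has dimensions [L^2 M T^-2], but mgh² has dimensions [L^3 M T^-2], so the term mgh² is dimensionally wrong for E.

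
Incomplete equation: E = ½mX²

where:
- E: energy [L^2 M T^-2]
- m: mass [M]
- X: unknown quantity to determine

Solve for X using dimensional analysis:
X = v (velocity), dimensions [L T^-1]

E has dimensions [L^2 M T^-2]; the rest of the RHS (½m) has dimensions [M].
So X² must have dimensions [L^2 T^-2], i.e. X has dimensions [L T^-1] — X = v (velocity).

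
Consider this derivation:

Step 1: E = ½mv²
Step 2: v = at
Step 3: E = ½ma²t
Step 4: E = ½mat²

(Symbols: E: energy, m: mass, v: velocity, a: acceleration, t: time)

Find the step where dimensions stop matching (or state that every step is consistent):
Step 3

Step 1: E = ½mv² → LHS [L^2 M T^-2], RHS [L^2 M T^-2] ✓
Step 2: v = at → LHS [L T^-1], RHS [L T^-1] ✓
Step 3: E = ½ma²t → LHS [L^2 M T^-2], RHS [L^2 M T^-3] ✗

The first dimensional inconsistency appears in step 3: E = ½ma²t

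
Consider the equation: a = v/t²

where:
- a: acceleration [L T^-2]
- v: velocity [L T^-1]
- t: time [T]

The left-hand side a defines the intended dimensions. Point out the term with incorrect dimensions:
The right-hand side term v/t²

a has dimensions [L T^-2], but v/t² has dimensions [L T^-3], so the term v/t² is dimensionally wrong for a.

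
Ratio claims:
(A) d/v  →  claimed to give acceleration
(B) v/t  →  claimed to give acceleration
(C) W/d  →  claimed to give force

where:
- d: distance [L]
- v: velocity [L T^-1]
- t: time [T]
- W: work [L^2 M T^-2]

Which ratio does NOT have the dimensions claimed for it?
(A) d/v does not give acceleration

(A) d/v: [T] ≠ acceleration [L T^-2] ✗
(B) v/t: [L T^-2] = acceleration [L T^-2] ✓
(C) W/d: [L M T^-2] = force [L M T^-2] ✓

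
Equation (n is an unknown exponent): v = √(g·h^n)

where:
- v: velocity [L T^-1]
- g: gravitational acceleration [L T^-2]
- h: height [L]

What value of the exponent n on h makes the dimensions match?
n = 1

v has dimensions [L T^-1]; h has dimensions [L].
With n = 1: √(g·h^1) has dimensions [L T^-1], matching the LHS ✓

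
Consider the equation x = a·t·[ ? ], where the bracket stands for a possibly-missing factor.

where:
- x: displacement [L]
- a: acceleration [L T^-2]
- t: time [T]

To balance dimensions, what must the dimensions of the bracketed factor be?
[T] — time (e.g. t)

x has dimensions [L]; a·t has dimensions [L T^-1].
The bracketed factor must supply [L] / [L T^-1] = [T].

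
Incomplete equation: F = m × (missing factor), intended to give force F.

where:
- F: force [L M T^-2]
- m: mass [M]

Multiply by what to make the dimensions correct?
a (acceleration), dimensions [L T^-2]

F has dimensions [L M T^-2] and m has dimensions [M].
The missing factor must have dimensions [L M T^-2] / [M] = [L T^-2], i.e. acceleration (a).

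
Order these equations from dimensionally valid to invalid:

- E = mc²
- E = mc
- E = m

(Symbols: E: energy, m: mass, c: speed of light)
Dimensionally correct: E = mc²
Dimensionally incorrect: E = mc, E = m
Ordered (correct first, then incorrect): E = mc², E = mc, E = m

- E = mc²: LHS [L^2 M T^-2], RHS [L^2 M T^-2] → correct ✓
- E = mc: LHS [L^2 M T^-2], RHS [L M T^-1] → incorrect ✗
- E = m: LHS [L^2 M T^-2], RHS [M] → incorrect ✗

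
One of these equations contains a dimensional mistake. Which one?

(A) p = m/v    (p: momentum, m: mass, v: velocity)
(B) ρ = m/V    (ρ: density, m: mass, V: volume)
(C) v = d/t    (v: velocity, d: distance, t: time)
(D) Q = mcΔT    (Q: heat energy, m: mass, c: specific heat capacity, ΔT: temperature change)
(A) p = m/v

The equation (A) p = m/v is dimensionally incorrect.

LHS (p): [L M T^-1]
RHS (m/v): [L^-1 M T] ✗

The dimensions do not match. The other three equations balance.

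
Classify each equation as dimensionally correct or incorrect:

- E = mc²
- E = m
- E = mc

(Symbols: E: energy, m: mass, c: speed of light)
Dimensionally correct: E = mc²
Dimensionally incorrect: E = m, E = mc
Ordered (correct first, then incorrect): E = mc², E = m, E = mc

- E = mc²: LHS [L^2 M T^-2], RHS [L^2 M T^-2] → correct ✓
- E = m: LHS [L^2 M T^-2], RHS [M] → incorrect ✗
- E = mc: LHS [L^2 M T^-2], RHS [L M T^-1] → incorrect ✗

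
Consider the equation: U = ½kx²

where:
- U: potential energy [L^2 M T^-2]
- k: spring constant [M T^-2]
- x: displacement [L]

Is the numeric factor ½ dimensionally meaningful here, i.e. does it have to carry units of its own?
No

U has dimensions [L^2 M T^-2] and kx² already has dimensions [L^2 M T^-2], so the equation balances without ½ contributing any dimensions. ½ is a pure (dimensionless) number; changing or removing it would not affect dimensional consistency.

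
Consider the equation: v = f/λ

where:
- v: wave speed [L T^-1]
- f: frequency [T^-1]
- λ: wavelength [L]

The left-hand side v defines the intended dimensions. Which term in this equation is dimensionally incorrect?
The right-hand side term f/λ

v has dimensions [L T^-1], but f/λ has dimensions [L^-1 T^-1], so the term f/λ is dimensionally wrong for v.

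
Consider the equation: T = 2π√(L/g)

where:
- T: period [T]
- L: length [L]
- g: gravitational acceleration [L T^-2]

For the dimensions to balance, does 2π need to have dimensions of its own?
No

T has dimensions [T] and √(L/g) already has dimensions [T], so the equation balances without 2π contributing any dimensions. 2π is a pure (dimensionless) number; changing or removing it would not affect dimensional consistency.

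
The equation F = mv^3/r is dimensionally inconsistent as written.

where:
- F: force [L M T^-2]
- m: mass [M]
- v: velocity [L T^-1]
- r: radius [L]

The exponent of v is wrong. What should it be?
The exponent of v should be 2: F = mv^2/r

The LHS F has dimensions [L M T^-2]; v has dimensions [L T^-1].
As written, the RHS mv^3/r (exponent 3 on v) has dimensions [L^2 M T^-3], which does not match.
With exponent 2, the RHS mv^2/r has dimensions [L M T^-2], matching the LHS.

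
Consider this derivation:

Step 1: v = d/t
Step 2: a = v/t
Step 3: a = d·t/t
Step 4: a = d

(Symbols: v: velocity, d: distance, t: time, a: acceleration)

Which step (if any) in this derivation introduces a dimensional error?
Step 3

Step 1: v = d/t → LHS [L T^-1], RHS [L T^-1] ✓
Step 2: a = v/t → LHS [L T^-2], RHS [L T^-2] ✓
Step 3: a = d·t/t → LHS [L T^-2], RHS [L] ✗

The first dimensional inconsistency appears in step 3: a = d·t/t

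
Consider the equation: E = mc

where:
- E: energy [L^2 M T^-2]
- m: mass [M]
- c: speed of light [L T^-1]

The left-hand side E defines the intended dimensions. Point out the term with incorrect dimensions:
The right-hand side term mc

E has dimensions [L^2 M T^-2], but mc has dimensions [L M T^-1], so the term mc is dimensionally wrong for E.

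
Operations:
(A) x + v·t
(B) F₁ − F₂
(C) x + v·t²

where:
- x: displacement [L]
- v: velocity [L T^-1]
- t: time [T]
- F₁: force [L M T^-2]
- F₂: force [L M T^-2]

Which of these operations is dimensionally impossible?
(C) x + v·t²

(A) x + v·t: x [L] and v·t [L] — same dimensions ✓
(B) F₁ − F₂: F₁ [L M T^-2] and F₂ [L M T^-2] — same dimensions ✓
(C) x + v·t²: x [L] and v·t² [L T] — different dimensions cannot be added/subtracted ✗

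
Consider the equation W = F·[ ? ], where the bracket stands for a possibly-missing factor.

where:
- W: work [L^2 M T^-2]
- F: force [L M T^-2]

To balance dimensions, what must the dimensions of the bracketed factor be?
[L] — length (e.g. a distance d)

W has dimensions [L^2 M T^-2]; F has dimensions [L M T^-2].
The bracketed factor must supply [L^2 M T^-2] / [L M T^-2] = [L].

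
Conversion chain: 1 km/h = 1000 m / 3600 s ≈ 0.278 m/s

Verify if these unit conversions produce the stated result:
The chain is correct (no errors).

Correct: 1 km = 1000 m, 1 h = 3600 s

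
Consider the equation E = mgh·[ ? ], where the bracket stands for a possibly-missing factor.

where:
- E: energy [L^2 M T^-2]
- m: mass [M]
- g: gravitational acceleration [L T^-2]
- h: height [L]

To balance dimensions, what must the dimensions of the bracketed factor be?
Nothing is missing — the bracketed factor must be dimensionless.

E has dimensions [L^2 M T^-2] and mgh already has dimensions [L^2 M T^-2], so E = mgh is dimensionally complete.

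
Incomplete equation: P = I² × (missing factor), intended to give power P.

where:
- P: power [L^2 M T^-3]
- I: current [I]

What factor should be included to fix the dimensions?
R (resistance), dimensions [I^-2 L^2 M T^-3]

P has dimensions [L^2 M T^-3] and I² has dimensions [I^2].
The missing factor must have dimensions [L^2 M T^-3] / [I^2] = [I^-2 L^2 M T^-3], i.e. resistance (R).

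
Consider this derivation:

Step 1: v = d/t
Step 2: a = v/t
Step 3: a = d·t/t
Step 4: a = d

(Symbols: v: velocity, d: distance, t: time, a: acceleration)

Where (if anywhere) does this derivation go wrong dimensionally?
Step 3

Step 1: v = d/t → LHS [L T^-1], RHS [L T^-1] ✓
Step 2: a = v/t → LHS [L T^-2], RHS [L T^-2] ✓
Step 3: a = d·t/t → LHS [L T^-2], RHS [L] ✗

The first dimensional inconsistency appears in step 3: a = d·t/t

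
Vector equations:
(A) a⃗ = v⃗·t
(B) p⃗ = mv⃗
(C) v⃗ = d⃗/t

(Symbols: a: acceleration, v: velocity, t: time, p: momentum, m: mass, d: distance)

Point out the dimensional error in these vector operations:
(A) a⃗ = v⃗·t

(A) a⃗ = v⃗·t: LHS [L T^-2], RHS [L] ✗ — acceleration is velocity per time; should be v⃗/t
(B) p⃗ = mv⃗: LHS [L M T^-1], RHS [L M T^-1] ✓ — mass (scalar) times velocity (vector)
(C) v⃗ = d⃗/t: LHS [L T^-1], RHS [L T^-1] ✓ — displacement (vector) divided by time (scalar)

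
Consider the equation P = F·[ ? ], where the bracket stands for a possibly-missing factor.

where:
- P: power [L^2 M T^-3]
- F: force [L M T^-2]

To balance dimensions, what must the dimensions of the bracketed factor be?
[L T^-1] — velocity (e.g. v)

P has dimensions [L^2 M T^-3]; F has dimensions [L M T^-2].
The bracketed factor must supply [L^2 M T^-3] / [L M T^-2] = [L T^-1].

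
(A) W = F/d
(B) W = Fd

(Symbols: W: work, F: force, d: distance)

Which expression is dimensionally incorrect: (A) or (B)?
(A)

(A) W = F/d: LHS [L^2 M T^-2], RHS [M T^-2] ✗
(B) W = Fd: LHS [L^2 M T^-2], RHS [L^2 M T^-2] ✓

Expression (A) W = F/d is dimensionally incorrect.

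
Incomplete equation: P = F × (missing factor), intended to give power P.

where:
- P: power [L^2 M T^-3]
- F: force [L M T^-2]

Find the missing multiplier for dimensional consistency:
v (velocity), dimensions [L T^-1]

P has dimensions [L^2 M T^-3] and F has dimensions [L M T^-2].
The missing factor must have dimensions [L^2 M T^-3] / [L M T^-2] = [L T^-1], i.e. velocity (v).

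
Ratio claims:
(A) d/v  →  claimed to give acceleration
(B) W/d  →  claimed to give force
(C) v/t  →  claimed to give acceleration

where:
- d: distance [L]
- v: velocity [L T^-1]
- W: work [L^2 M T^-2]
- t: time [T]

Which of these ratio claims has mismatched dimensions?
(A) d/v does not give acceleration

(A) d/v: [T] ≠ acceleration [L T^-2] ✗
(B) W/d: [L M T^-2] = force [L M T^-2] ✓
(C) v/t: [L T^-2] = acceleration [L T^-2] ✓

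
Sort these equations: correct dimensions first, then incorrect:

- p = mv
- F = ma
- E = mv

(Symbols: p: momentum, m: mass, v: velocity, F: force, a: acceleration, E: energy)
Dimensionally correct: p = mv, F = ma
Dimensionally incorrect: E = mv
Ordered (correct first, then incorrect): p = mv, F = ma, E = mv

- p = mv: LHS [L M T^-1], RHS [L M T^-1] → correct ✓
- F = ma: LHS [L M T^-2], RHS [L M T^-2] → correct ✓
- E = mv: LHS [L^2 M T^-2], RHS [L M T^-1] → incorrect ✗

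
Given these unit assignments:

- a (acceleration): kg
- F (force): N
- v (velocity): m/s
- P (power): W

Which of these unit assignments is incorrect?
a

The variable a (acceleration) should have units m/s², not kg.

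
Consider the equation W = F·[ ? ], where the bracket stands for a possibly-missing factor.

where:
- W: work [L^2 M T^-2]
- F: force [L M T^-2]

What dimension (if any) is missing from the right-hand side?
[L] — length (e.g. a distance d)

W has dimensions [L^2 M T^-2]; F has dimensions [L M T^-2].
The bracketed factor must supply [L^2 M T^-2] / [L M T^-2] = [L].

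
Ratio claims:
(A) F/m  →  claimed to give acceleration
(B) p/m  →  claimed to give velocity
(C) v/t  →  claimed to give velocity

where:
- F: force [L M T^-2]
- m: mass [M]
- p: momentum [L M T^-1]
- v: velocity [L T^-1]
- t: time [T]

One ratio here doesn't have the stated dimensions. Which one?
(C) v/t does not give velocity

(A) F/m: [L T^-2] = acceleration [L T^-2] ✓
(B) p/m: [L T^-1] = velocity [L T^-1] ✓
(C) v/t: [L T^-2] ≠ velocity [L T^-1] ✗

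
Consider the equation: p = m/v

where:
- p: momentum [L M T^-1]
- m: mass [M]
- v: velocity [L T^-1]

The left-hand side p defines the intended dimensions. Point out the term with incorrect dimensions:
The right-hand side term m/v

p has dimensions [L M T^-1], but m/v has dimensions [L^-1 M T], so the term m/v is dimensionally wrong for p.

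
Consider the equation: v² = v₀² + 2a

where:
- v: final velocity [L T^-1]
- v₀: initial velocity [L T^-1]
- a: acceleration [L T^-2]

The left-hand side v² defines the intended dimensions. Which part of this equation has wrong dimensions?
The term 2a

Checking each RHS term against the LHS:
- v₀²: [L^2 T^-2] — matches v² [L^2 T^-2] ✓
- 2a: [L T^-2] — does NOT match v² [L^2 T^-2] ✗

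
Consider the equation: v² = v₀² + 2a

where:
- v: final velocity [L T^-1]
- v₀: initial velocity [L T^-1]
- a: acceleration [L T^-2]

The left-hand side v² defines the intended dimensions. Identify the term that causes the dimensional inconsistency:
The term 2a

Checking each RHS term against the LHS:
- v₀²: [L^2 T^-2] — matches v² [L^2 T^-2] ✓
- 2a: [L T^-2] — does NOT match v² [L^2 T^-2] ✗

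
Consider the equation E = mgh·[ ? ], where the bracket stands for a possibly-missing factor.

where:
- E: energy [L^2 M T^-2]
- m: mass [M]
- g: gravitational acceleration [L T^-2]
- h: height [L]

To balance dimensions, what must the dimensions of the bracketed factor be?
Nothing is missing — the bracketed factor must be dimensionless.

E has dimensions [L^2 M T^-2] and mgh already has dimensions [L^2 M T^-2], so E = mgh is dimensionally complete.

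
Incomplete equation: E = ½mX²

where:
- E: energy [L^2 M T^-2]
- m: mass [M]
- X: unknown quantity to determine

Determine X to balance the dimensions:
X = v (velocity), dimensions [L T^-1]

E has dimensions [L^2 M T^-2]; the rest of the RHS (½m) has dimensions [M].
So X² must have dimensions [L^2 T^-2], i.e. X has dimensions [L T^-1] — X = v (velocity).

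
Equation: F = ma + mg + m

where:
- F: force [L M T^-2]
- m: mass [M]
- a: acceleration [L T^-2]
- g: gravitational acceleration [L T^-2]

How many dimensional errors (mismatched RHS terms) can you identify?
1

LHS F: [L M T^-2]
- ma: [L M T^-2] ✓
- mg: [L M T^-2] ✓
- m: [M] ✗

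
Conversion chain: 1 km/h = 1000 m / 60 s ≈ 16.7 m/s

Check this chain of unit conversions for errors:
The chain is incorrect (it contains an error).

Incorrect: 1 h = 3600 s, not 60 s (1 km/h ≈ 0.278 m/s)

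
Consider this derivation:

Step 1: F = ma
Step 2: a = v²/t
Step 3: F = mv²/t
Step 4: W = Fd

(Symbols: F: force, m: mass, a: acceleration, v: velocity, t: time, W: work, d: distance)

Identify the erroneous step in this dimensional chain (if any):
Step 2

Step 1: F = ma → LHS [L M T^-2], RHS [L M T^-2] ✓
Step 2: a = v²/t → LHS [L T^-2], RHS [L^2 T^-3] ✗

The first dimensional inconsistency appears in step 2: a = v²/t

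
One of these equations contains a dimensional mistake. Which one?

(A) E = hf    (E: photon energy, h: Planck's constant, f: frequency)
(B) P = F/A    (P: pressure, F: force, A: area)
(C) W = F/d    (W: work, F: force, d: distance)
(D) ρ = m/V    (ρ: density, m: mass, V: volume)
(C) W = F/d

The equation (C) W = F/d is dimensionally incorrect.

LHS (W): [L^2 M T^-2]
RHS (F/d): [M T^-2] ✗

The dimensions do not match. The other three equations balance.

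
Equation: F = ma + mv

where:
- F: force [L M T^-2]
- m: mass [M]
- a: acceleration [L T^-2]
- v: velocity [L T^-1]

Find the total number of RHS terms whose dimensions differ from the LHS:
1

LHS F: [L M T^-2]
- ma: [L M T^-2] ✓
- mv: [L M T^-1] ✗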